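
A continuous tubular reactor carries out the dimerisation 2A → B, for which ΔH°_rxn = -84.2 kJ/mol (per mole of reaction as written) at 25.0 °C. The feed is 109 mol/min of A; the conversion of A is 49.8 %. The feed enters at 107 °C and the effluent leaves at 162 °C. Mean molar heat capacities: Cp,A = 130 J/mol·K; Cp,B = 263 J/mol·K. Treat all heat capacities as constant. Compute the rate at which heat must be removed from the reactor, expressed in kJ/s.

Q_out = 24.9 kJ/s

Extent of reaction ξ = 0.498 × 109 / 2 = 27.141 mol/min
Reaction term: ξ·ΔH°_rxn = 27.141 × -84.2 = -2285.3 kJ/min
Sensible, feed 107→25 °C: -1161.9 kJ/min
Outlet flows (mol/min): A 54.718, B 27.141
Sensible, products 25→162 °C: 1952.4 kJ/min
Q = ΔH = -1494.8 kJ/min = -24.913 kW
Heat removed = 24.913 kJ/s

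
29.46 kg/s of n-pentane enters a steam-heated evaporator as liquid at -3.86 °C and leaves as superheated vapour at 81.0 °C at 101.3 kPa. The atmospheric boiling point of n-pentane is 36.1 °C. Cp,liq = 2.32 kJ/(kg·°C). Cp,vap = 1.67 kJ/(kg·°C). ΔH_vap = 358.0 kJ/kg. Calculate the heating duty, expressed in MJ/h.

Q = 55800 MJ/h

liquid -3.86→36.1 °C: 92.707 kJ/kg
vaporisation at 36.1 °C: 358 kJ/kg
vapour 36.1→81.0 °C: 74.983 kJ/kg
Δh = 92.707 + 358 + 74.983 = 525.69 kJ/kg
Q = ṁ·Δh = 29.46 kg/s × 525.69 kJ/kg = 15487 kJ/s
|Q| = 15487 kW = 55753 MJ/h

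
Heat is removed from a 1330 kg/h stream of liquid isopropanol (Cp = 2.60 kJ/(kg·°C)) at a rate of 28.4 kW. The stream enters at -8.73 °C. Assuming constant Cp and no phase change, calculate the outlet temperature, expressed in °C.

Q = 28.4 kW = 102240 kJ/h
ΔT = Q/(ṁ·Cp) = 102240/(1330×2.60) = 29.566 K
T_out = -8.73 − 29.566 = -38.296 °C

T_out = -38.3 °C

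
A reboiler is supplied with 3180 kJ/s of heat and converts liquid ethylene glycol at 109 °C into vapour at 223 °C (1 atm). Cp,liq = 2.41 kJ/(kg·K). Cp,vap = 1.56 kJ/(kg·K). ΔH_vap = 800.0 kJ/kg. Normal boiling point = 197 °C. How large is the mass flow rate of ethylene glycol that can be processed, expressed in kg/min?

ṁ = 181 kg/min

Δh = 2.41×(197−109) + 800.0 + 1.56×(223−197) = 1052.6 kJ/kg
Q = 3180 kJ/s = 3180 kJ/s = 190800 kJ/min
ṁ = Q/Δh = 190800 / 1052.6 = 181.26 kg/min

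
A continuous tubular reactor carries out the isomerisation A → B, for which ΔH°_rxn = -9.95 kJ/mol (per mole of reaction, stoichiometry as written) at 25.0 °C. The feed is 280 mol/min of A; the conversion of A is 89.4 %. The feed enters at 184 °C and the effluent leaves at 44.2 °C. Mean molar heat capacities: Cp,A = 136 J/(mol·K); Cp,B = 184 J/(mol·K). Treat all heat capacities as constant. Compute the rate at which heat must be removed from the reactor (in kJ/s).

Q_out = 126 kJ/s

Extent of reaction ξ = 0.894 × 280 = 250.32 mol/min
Reaction term: ξ·ΔH°_rxn = 250.32 × -9.95 = -2490.7 kJ/min
Sensible, feed 184→25 °C: -6054.7 kJ/min
Outlet flows (mol/min): A 29.68, B 250.32
Sensible, products 25→44.2 °C: 961.83 kJ/min
Q = ΔH = -7583.6 kJ/min = -126.39 kW
Heat removed = 126.39 kJ/s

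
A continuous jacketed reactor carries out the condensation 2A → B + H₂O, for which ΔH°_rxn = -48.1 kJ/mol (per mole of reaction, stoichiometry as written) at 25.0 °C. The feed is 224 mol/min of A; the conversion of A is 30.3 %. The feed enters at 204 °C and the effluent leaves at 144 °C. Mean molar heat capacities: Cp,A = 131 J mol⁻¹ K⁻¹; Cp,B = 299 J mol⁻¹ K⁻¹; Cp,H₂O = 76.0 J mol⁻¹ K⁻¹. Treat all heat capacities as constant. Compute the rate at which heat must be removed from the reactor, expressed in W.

Q_out = 48900 W

Extent of reaction ξ = 0.303 × 224 / 2 = 33.936 mol/min
Reaction term: ξ·ΔH°_rxn = 33.936 × -48.1 = -1632.3 kJ/min
Sensible, feed 204→25 °C: -5252.6 kJ/min
Outlet flows (mol/min): A 156.13, B 33.936, H₂O 33.936
Sensible, products 25→144 °C: 3948.3 kJ/min
Q = ΔH = -2936.6 kJ/min = -48.944 kW
Heat removed = 48944 W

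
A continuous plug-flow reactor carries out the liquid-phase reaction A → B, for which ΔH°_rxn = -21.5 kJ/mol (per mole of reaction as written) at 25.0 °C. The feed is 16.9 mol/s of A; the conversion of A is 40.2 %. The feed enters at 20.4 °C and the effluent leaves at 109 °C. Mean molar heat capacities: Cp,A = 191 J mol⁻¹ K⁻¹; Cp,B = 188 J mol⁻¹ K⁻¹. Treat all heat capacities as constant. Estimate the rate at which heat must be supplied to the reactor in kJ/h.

Q_in = 498000 kJ/h

Extent of reaction ξ = 0.402 × 16.9 = 6.7938 mol/s
Reaction term: ξ·ΔH°_rxn = 6.7938 × -21.5 = -146.07 kJ/s
Sensible, feed 20.4→25 °C: 14.848 kJ/s
Outlet flows (mol/s): A 10.106, B 6.7938
Sensible, products 25→109 °C: 269.43 kJ/s
Q = ΔH = 138.21 kJ/s = 138.21 kW
Heat supplied = 497570 kJ/h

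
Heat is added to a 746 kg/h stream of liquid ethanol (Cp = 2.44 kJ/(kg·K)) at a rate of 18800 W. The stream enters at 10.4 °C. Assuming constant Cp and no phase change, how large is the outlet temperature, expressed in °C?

Q = 18800 W = 67680 kJ/h
ΔT = Q/(ṁ·Cp) = 67680/(746×2.44) = 37.182 K
T_out = 10.4 + 37.182 = 47.582 °C

T_out = 47.6 °C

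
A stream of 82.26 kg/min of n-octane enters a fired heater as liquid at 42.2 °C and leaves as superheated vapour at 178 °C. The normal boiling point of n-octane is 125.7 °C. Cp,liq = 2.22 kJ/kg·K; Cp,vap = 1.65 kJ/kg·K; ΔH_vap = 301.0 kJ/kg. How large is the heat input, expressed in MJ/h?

Q = 2830 MJ/h

liquid 42.2→125.7 °C: 185.37 kJ/kg
vaporisation at 125.7 °C: 301 kJ/kg
vapour 125.7→178 °C: 86.295 kJ/kg
Δh = 185.37 + 301 + 86.295 = 572.66 kJ/kg
Q = ṁ·Δh = 82.26 kg/min × 572.66 kJ/kg = 47107 kJ/min
|Q| = 785.12 kW = 2826.4 MJ/h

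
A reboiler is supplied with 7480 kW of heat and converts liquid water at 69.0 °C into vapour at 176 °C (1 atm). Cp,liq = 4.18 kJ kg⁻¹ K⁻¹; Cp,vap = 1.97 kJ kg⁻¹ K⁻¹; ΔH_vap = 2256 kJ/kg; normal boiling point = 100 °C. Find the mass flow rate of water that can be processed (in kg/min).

Δh = 4.18×(100−69.0) + 2256 + 1.97×(176−100) = 2535.3 kJ/kg
Q = 7480 kW = 7480 kJ/s = 448800 kJ/min
ṁ = Q/Δh = 448800 / 2535.3 = 177.02 kg/min

ṁ = 177 kg/min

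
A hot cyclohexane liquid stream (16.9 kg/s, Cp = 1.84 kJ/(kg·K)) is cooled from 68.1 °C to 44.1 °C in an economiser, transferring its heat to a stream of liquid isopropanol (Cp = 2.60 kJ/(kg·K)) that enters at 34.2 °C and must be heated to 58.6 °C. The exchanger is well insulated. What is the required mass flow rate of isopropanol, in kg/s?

Heat released by hot stream: Q = 16.9 × 1.84 × (68.1 − 44.1) = 746.3 kJ/s
Energy balance on cold side (adiabatic exchanger): Q = ṁ_c·Cp_c·(T_c,out − T_c,in)
ṁ_c = 746.3 / [2.60 × (58.6 − 34.2)] = 11.764 kg/s

ṁ_c = 11.8 kg/s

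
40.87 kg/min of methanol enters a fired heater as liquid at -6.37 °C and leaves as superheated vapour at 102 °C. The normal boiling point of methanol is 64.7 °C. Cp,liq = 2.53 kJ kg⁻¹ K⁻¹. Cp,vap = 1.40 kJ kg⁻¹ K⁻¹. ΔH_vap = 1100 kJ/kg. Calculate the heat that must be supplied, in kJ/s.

Q = 907 kJ/s

liquid -6.37→64.7 °C: 179.81 kJ/kg
vaporisation at 64.7 °C: 1100 kJ/kg
vapour 64.7→102 °C: 52.22 kJ/kg
Δh = 179.81 + 1100 + 52.22 = 1332 kJ/kg
Q = ṁ·Δh = 40.87 kg/min × 1332 kJ/kg = 54440 kJ/min
|Q| = 907.33 kW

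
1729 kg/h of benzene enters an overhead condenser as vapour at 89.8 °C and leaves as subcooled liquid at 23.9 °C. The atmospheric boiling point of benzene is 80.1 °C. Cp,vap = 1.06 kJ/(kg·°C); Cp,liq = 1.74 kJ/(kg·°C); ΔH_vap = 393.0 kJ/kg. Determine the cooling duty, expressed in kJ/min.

Q_c = 14400 kJ/min

vapour 89.8→80.1 °C: -10.282 kJ/kg
condensation at 80.1 °C: -393 kJ/kg
liquid 80.1→23.9 °C: -97.788 kJ/kg
Δh = -10.282 + -393 + -97.788 = -501.07 kJ/kg
Q = ṁ·Δh = 1729 kg/h × -501.07 kJ/kg = -866350 kJ/h
|Q| = 240.65 kW = 14439 kJ/min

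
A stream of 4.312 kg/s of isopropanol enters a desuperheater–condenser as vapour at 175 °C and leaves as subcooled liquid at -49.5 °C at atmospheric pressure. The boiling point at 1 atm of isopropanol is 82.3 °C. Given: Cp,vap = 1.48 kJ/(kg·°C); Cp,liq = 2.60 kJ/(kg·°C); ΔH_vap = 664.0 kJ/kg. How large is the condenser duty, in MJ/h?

Q_c = 17800 MJ/h

vapour 175→82.3 °C: -137.2 kJ/kg
condensation at 82.3 °C: -664 kJ/kg
liquid 82.3→-49.5 °C: -342.68 kJ/kg
Δh = -137.2 + -664 + -342.68 = -1143.9 kJ/kg
Q = ṁ·Δh = 4.312 kg/s × -1143.9 kJ/kg = -4932.4 kJ/s
|Q| = 4932.4 kW = 17757 MJ/h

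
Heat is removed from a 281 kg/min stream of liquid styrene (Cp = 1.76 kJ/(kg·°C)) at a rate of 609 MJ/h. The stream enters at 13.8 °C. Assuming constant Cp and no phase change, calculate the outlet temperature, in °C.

T_out = -6.72 °C

Q = 609 MJ/h = 10150 kJ/min
ΔT = Q/(ṁ·Cp) = 10150/(281×1.76) = 20.523 K
T_out = 13.8 − 20.523 = -6.7233 °C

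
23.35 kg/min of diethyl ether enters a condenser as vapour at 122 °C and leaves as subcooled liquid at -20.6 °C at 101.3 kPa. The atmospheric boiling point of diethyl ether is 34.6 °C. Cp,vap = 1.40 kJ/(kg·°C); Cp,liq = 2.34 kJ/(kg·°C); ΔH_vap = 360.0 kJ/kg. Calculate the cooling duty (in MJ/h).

Q_c = 857 MJ/h

vapour 122→34.6 °C: -122.36 kJ/kg
condensation at 34.6 °C: -360 kJ/kg
liquid 34.6→-20.6 °C: -129.17 kJ/kg
Δh = -122.36 + -360 + -129.17 = -611.53 kJ/kg
Q = ṁ·Δh = 23.35 kg/min × -611.53 kJ/kg = -14279 kJ/min
|Q| = 237.99 kW = 856.75 MJ/h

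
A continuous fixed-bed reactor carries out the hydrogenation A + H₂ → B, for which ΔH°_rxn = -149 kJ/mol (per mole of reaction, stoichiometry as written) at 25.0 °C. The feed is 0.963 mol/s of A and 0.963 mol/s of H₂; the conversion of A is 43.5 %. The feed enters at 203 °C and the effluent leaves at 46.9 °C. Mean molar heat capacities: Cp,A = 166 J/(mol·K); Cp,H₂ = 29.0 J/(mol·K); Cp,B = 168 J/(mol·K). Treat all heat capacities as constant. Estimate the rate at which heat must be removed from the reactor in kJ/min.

Extent of reaction ξ = 0.435 × 0.963 = 0.4189 mol/s
Reaction term: ξ·ΔH°_rxn = 0.4189 × -149 = -62.417 kJ/s
Sensible, feed 203→25 °C: -33.426 kJ/s
Outlet flows (mol/s): A 0.54409, H₂ 0.54409, B 0.4189
Sensible, products 25→46.9 °C: 3.8648 kJ/s
Q = ΔH = -91.978 kJ/s = -91.978 kW
Heat removed = 5518.7 kJ/min

Q_out = 5520 kJ/min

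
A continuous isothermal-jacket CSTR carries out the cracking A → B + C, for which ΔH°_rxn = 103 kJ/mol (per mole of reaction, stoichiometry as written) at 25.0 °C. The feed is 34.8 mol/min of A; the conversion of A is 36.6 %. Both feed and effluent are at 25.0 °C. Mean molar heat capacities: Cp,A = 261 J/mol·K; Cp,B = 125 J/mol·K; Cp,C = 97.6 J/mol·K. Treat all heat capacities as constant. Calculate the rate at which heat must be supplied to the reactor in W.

Extent of reaction ξ = 0.366 × 34.8 = 12.737 mol/min
Reaction term: ξ·ΔH°_rxn = 12.737 × 103 = 1311.9 kJ/min
Q = ΔH = 1311.9 kJ/min = 21.865 kW
Heat supplied = 21865 W

Q_in = 21900 W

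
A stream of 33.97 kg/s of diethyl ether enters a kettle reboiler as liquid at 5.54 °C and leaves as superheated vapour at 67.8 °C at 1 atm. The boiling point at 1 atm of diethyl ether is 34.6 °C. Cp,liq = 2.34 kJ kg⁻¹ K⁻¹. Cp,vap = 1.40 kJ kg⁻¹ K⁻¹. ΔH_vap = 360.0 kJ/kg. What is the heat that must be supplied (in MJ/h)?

Q = 58000 MJ/h

liquid 5.54→34.6 °C: 68 kJ/kg
vaporisation at 34.6 °C: 360 kJ/kg
vapour 34.6→67.8 °C: 46.48 kJ/kg
Δh = 68 + 360 + 46.48 = 474.48 kJ/kg
Q = ṁ·Δh = 33.97 kg/s × 474.48 kJ/kg = 16118 kJ/s
|Q| = 16118 kW = 58025 MJ/h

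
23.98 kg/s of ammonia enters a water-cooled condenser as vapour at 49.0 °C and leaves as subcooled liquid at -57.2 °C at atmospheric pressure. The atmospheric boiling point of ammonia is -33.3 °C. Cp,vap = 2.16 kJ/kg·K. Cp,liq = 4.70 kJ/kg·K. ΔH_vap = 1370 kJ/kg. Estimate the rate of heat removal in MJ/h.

vapour 49.0→-33.3 °C: -177.77 kJ/kg
condensation at -33.3 °C: -1370 kJ/kg
liquid -33.3→-57.2 °C: -112.33 kJ/kg
Δh = -177.77 + -1370 + -112.33 = -1660.1 kJ/kg
Q = ṁ·Δh = 23.98 kg/s × -1660.1 kJ/kg = -39809 kJ/s
|Q| = 39809 kW = 143310 MJ/h

Q_c = 143000 MJ/h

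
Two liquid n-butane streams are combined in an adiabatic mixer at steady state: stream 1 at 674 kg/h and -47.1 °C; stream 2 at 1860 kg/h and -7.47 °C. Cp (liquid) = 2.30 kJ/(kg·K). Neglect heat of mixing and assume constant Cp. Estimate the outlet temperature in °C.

Energy balance with Q = 0: Σ ṁᵢCp,ᵢ(T_out − Tᵢ) = 0
Σ ṁᵢCp,ᵢTᵢ = 674×2.30×-47.1 + 1860×2.30×-7.47 = -104970
Σ ṁᵢCp,ᵢ = 674×2.30 + 1860×2.30 = 5828.2
T_out = -104970 / 5828.2 = -18.011 °C

T_out = -18.0 °C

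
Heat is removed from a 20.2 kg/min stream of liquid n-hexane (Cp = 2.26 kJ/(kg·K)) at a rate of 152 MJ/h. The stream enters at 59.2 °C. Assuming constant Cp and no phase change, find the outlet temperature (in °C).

T_out = 3.71 °C

Q = 152 MJ/h = 2533.3 kJ/min
ΔT = Q/(ṁ·Cp) = 2533.3/(20.2×2.26) = 55.492 K
T_out = 59.2 − 55.492 = 3.7077 °C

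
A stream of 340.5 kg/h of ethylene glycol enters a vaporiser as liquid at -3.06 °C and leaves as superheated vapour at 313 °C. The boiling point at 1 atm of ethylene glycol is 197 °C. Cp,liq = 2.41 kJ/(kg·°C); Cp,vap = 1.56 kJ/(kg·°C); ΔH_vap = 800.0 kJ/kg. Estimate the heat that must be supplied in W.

liquid -3.06→197 °C: 482.14 kJ/kg
vaporisation at 197 °C: 800 kJ/kg
vapour 197→313 °C: 180.96 kJ/kg
Δh = 482.14 + 800 + 180.96 = 1463.1 kJ/kg
Q = ṁ·Δh = 340.5 kg/h × 1463.1 kJ/kg = 498190 kJ/h
|Q| = 138.39 kW = 138390 W

Q = 138000 W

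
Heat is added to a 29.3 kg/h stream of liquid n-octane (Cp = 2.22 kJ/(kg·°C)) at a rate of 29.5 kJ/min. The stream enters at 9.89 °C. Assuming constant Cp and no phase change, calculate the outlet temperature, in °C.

Q = 29.5 kJ/min = 1770 kJ/h
ΔT = Q/(ṁ·Cp) = 1770/(29.3×2.22) = 27.212 K
T_out = 9.89 + 27.212 = 37.102 °C

T_out = 37.1 °C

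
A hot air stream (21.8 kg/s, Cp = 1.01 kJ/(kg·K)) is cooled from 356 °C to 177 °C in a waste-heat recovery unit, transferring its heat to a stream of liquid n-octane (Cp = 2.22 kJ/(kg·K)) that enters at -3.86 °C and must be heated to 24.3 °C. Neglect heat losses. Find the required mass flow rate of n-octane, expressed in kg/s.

ṁ_c = 63.0 kg/s

Heat released by hot stream: Q = 21.8 × 1.01 × (356 − 177) = 3941.2 kJ/s
Energy balance on cold side (adiabatic exchanger): Q = ṁ_c·Cp_c·(T_c,out − T_c,in)
ṁ_c = 3941.2 / [2.22 × (24.3 − -3.86)] = 63.044 kg/s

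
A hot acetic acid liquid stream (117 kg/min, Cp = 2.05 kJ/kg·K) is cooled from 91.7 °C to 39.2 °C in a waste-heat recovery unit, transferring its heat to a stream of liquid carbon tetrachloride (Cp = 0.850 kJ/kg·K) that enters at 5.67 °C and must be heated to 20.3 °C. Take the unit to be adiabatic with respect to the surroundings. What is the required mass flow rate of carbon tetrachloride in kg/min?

ṁ_c = 1010 kg/min

Heat released by hot stream: Q = 117 × 2.05 × (91.7 − 39.2) = 12592 kJ/min
Energy balance on cold side (adiabatic exchanger): Q = ṁ_c·Cp_c·(T_c,out − T_c,in)
ṁ_c = 12592 / [0.850 × (20.3 − 5.67)] = 1012.6 kg/min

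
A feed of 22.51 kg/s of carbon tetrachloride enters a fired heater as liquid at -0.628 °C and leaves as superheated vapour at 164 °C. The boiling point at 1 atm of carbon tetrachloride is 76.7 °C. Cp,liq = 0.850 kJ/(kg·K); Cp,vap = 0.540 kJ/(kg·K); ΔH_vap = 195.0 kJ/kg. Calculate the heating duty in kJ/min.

Q = 416000 kJ/min

liquid -0.628→76.7 °C: 65.729 kJ/kg
vaporisation at 76.7 °C: 195 kJ/kg
vapour 76.7→164 °C: 47.142 kJ/kg
Δh = 65.729 + 195 + 47.142 = 307.87 kJ/kg
Q = ṁ·Δh = 22.51 kg/s × 307.87 kJ/kg = 6930.2 kJ/s
|Q| = 6930.2 kW = 415810 kJ/min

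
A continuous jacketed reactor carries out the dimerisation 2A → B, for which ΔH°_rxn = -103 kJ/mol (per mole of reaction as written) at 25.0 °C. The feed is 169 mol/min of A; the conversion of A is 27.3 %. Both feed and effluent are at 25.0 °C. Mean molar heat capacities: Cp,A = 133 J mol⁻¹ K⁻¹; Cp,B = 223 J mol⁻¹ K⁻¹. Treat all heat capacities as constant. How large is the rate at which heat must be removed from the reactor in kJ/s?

Q_out = 39.6 kJ/s

Extent of reaction ξ = 0.273 × 169 / 2 = 23.069 mol/min
Reaction term: ξ·ΔH°_rxn = 23.069 × -103 = -2376.1 kJ/min
Q = ΔH = -2376.1 kJ/min = -39.601 kW
Heat removed = 39.601 kJ/s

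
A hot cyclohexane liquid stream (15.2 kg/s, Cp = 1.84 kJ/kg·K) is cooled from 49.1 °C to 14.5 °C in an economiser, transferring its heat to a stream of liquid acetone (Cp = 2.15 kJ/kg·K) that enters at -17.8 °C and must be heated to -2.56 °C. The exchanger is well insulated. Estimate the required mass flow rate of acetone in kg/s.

ṁ_c = 29.5 kg/s

Heat released by hot stream: Q = 15.2 × 1.84 × (49.1 − 14.5) = 967.69 kJ/s
Energy balance on cold side (adiabatic exchanger): Q = ṁ_c·Cp_c·(T_c,out − T_c,in)
ṁ_c = 967.69 / [2.15 × (-2.56 − -17.8)] = 29.533 kg/s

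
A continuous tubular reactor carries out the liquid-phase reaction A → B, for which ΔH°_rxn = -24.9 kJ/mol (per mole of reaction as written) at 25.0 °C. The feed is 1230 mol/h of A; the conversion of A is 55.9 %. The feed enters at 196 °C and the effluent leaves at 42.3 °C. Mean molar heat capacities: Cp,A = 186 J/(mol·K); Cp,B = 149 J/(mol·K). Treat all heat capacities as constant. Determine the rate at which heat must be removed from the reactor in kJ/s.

Q_out = 14.6 kJ/s

Extent of reaction ξ = 0.559 × 1230 = 687.57 mol/h
Reaction term: ξ·ΔH°_rxn = 687.57 × -24.9 = -17120 kJ/h
Sensible, feed 196→25 °C: -39121 kJ/h
Outlet flows (mol/h): A 542.43, B 687.57
Sensible, products 25→42.3 °C: 3517.8 kJ/h
Q = ΔH = -52724 kJ/h = -14.646 kW
Heat removed = 14.646 kJ/s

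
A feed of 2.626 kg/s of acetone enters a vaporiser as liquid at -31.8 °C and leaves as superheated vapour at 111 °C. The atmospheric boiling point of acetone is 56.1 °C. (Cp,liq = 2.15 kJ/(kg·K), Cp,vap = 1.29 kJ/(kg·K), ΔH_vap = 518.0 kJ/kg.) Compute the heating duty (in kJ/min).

Q = 123000 kJ/min

liquid -31.8→56.1 °C: 188.99 kJ/kg
vaporisation at 56.1 °C: 518 kJ/kg
vapour 56.1→111 °C: 70.821 kJ/kg
Δh = 188.99 + 518 + 70.821 = 777.81 kJ/kg
Q = ṁ·Δh = 2.626 kg/s × 777.81 kJ/kg = 2042.5 kJ/s
|Q| = 2042.5 kW = 122550 kJ/min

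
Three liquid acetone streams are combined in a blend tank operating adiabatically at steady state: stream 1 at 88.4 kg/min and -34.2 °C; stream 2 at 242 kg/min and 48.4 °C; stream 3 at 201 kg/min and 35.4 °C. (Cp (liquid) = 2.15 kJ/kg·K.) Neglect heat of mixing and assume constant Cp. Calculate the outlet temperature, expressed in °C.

Energy balance with Q = 0: Σ ṁᵢCp,ᵢ(T_out − Tᵢ) = 0
T_out = Σ ṁᵢCp,ᵢTᵢ / Σ ṁᵢCp,ᵢ
      = 33981 / 1142.5 = 29.742 °C

T_out = 29.7 °C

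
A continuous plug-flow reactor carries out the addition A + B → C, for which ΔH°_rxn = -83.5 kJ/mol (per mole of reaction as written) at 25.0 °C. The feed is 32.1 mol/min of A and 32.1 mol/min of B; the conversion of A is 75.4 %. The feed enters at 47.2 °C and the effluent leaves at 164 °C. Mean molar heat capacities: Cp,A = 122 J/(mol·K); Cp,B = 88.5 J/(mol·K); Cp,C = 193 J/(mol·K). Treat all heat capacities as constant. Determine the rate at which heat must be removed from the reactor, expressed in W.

Q_out = 21500 W

Extent of reaction ξ = 0.754 × 32.1 = 24.203 mol/min
Reaction term: ξ·ΔH°_rxn = 24.203 × -83.5 = -2021 kJ/min
Sensible, feed 47.2→25 °C: -150.01 kJ/min
Outlet flows (mol/min): A 7.8966, B 7.8966, C 24.203
Sensible, products 25→164 °C: 880.36 kJ/min
Q = ΔH = -1290.6 kJ/min = -21.511 kW
Heat removed = 21511 W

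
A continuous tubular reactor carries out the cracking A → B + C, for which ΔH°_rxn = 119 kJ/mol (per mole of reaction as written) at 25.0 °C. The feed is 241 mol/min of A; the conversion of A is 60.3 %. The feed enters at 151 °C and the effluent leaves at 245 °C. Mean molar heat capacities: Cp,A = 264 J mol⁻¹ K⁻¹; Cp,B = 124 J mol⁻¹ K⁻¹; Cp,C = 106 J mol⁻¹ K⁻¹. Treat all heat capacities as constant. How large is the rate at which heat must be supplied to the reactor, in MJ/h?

Q_in = 1330 MJ/h

Extent of reaction ξ = 0.603 × 241 = 145.32 mol/min
Reaction term: ξ·ΔH°_rxn = 145.32 × 119 = 17293 kJ/min
Sensible, feed 151→25 °C: -8016.6 kJ/min
Outlet flows (mol/min): A 95.677, B 145.32, C 145.32
Sensible, products 25→245 °C: 12910 kJ/min
Q = ΔH = 22187 kJ/min = 369.78 kW
Heat supplied = 1331.2 MJ/h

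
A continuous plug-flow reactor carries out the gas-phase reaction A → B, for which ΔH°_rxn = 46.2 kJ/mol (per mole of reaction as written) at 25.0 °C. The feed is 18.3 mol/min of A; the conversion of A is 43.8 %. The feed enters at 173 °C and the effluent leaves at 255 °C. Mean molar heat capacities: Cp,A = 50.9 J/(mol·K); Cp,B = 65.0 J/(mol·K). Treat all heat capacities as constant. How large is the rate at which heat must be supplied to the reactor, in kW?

Q_in = 7.88 kW

Extent of reaction ξ = 0.438 × 18.3 = 8.0154 mol/min
Reaction term: ξ·ΔH°_rxn = 8.0154 × 46.2 = 370.31 kJ/min
Sensible, feed 173→25 °C: -137.86 kJ/min
Outlet flows (mol/min): A 10.285, B 8.0154
Sensible, products 25→255 °C: 240.23 kJ/min
Q = ΔH = 472.69 kJ/min = 7.8781 kW
Heat supplied = 7.8781 kW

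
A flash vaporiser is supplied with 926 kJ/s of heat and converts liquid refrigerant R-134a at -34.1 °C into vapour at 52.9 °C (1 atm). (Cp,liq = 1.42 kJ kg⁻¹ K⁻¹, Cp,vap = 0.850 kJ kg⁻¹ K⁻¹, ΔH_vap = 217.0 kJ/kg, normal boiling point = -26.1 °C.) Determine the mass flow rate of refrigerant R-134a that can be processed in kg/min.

ṁ = 188 kg/min

Δh = 1.42×(-26.1−-34.1) + 217.0 + 0.850×(52.9−-26.1) = 295.51 kJ/kg
Q = 926 kJ/s = 926 kJ/s = 55560 kJ/min
ṁ = Q/Δh = 55560 / 295.51 = 188.01 kg/min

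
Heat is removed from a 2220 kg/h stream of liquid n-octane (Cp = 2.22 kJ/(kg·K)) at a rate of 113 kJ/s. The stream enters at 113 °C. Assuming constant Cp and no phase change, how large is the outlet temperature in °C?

Q = 113 kJ/s = 406800 kJ/h
ΔT = Q/(ṁ·Cp) = 406800/(2220×2.22) = 82.542 K
T_out = 113 − 82.542 = 30.458 °C

T_out = 30.5 °C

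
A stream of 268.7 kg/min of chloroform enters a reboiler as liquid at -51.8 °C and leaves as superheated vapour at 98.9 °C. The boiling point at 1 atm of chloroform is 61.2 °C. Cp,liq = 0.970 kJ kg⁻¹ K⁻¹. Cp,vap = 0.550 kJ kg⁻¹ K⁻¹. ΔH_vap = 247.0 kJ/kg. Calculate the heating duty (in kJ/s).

Q = 1690 kJ/s

liquid -51.8→61.2 °C: 109.61 kJ/kg
vaporisation at 61.2 °C: 247 kJ/kg
vapour 61.2→98.9 °C: 20.735 kJ/kg
Δh = 109.61 + 247 + 20.735 = 377.35 kJ/kg
Q = ṁ·Δh = 268.7 kg/min × 377.35 kJ/kg = 101390 kJ/min
|Q| = 1689.9 kW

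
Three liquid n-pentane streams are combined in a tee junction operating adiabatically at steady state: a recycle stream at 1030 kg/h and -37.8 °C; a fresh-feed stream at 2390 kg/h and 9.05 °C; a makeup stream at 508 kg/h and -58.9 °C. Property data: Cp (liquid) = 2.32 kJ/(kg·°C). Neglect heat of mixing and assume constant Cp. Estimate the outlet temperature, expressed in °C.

Adiabatic, steady state ⇒ Σ ṁᵢCp,ᵢ(T_out − Tᵢ) = 0
T_out = Σ ṁᵢCp,ᵢTᵢ / Σ ṁᵢCp,ᵢ
      = -109560 / 9113 = -12.023 °C

T_out = -12.0 °C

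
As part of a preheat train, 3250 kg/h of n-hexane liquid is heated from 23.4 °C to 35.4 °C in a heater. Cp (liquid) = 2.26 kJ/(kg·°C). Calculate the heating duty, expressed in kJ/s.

Q = 24.5 kJ/s

Q = ṁ·Cp·ΔT = 3250 × 2.26 × (35.4 − 23.4) = 88140 kJ/h
Converting: 88140 / 3600 s = 24.483 kW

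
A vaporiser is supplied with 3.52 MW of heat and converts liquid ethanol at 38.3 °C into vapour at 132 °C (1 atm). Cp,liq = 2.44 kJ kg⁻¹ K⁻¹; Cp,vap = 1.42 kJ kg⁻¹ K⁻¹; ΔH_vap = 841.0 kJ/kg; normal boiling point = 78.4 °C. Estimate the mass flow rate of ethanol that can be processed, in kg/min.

Δh = 2.44×(78.4−38.3) + 841.0 + 1.42×(132−78.4) = 1015 kJ/kg
Q = 3.52 MW = 3520 kJ/s = 211200 kJ/min
ṁ = Q/Δh = 211200 / 1015 = 208.09 kg/min

ṁ = 208 kg/min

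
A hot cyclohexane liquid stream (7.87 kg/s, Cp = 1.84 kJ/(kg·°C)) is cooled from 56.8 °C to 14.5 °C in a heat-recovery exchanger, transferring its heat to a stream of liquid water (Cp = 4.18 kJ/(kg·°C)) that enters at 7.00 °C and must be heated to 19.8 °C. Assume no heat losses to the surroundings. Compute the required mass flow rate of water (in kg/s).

ṁ_c = 11.4 kg/s

Heat released by hot stream: Q = 7.87 × 1.84 × (56.8 − 14.5) = 612.54 kJ/s
Energy balance on cold side (adiabatic exchanger): Q = ṁ_c·Cp_c·(T_c,out − T_c,in)
ṁ_c = 612.54 / [4.18 × (19.8 − 7.00)] = 11.448 kg/s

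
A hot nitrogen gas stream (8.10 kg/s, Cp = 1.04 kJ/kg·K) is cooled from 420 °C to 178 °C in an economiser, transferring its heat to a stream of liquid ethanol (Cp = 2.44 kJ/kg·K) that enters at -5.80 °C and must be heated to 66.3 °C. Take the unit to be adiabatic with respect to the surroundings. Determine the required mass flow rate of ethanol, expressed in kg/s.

ṁ_c = 11.6 kg/s

Heat released by hot stream: Q = 8.10 × 1.04 × (420 − 178) = 2038.6 kJ/s
Energy balance on cold side (adiabatic exchanger): Q = ṁ_c·Cp_c·(T_c,out − T_c,in)
ṁ_c = 2038.6 / [2.44 × (66.3 − -5.80)] = 11.588 kg/s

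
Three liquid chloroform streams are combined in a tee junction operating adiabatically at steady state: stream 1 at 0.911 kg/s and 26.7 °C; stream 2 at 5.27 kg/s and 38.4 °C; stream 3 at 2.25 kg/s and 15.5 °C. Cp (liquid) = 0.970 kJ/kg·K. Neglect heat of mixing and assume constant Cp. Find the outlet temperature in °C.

Adiabatic, steady state ⇒ Σ ṁᵢCp,ᵢ(T_out − Tᵢ) = 0
Σ ṁᵢCp,ᵢTᵢ = 0.911×0.970×26.7 + 5.27×0.970×38.4 + 2.25×0.970×15.5 = 253.72
Σ ṁᵢCp,ᵢ = 0.911×0.970 + 5.27×0.970 + 2.25×0.970 = 8.1781
T_out = 253.72 / 8.1781 = 31.024 °C

T_out = 31.0 °C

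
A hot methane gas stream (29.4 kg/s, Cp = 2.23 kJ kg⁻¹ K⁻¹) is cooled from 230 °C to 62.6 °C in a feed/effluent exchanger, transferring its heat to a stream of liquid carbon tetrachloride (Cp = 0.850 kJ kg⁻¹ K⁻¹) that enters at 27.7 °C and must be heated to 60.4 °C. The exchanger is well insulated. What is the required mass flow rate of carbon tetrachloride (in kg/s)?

Heat released by hot stream: Q = 29.4 × 2.23 × (230 − 62.6) = 10975 kJ/s
Energy balance on cold side (adiabatic exchanger): Q = ṁ_c·Cp_c·(T_c,out − T_c,in)
ṁ_c = 10975 / [0.850 × (60.4 − 27.7)] = 394.86 kg/s

ṁ_c = 395 kg/s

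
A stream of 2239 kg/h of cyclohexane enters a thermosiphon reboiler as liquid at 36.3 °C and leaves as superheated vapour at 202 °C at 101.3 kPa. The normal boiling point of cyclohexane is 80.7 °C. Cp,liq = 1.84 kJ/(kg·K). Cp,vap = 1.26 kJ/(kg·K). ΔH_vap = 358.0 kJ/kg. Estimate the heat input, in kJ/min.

Q = 22100 kJ/min

liquid 36.3→80.7 °C: 81.696 kJ/kg
vaporisation at 80.7 °C: 358 kJ/kg
vapour 80.7→202 °C: 152.84 kJ/kg
Δh = 81.696 + 358 + 152.84 = 592.53 kJ/kg
Q = ṁ·Δh = 2239 kg/h × 592.53 kJ/kg = 1.3267e+06 kJ/h
|Q| = 368.52 kW = 22111 kJ/min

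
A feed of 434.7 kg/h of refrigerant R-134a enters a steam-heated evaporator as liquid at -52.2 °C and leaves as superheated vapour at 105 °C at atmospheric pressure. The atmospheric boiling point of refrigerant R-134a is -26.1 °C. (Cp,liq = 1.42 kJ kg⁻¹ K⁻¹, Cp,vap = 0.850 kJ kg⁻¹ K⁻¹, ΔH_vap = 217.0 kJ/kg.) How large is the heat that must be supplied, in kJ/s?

liquid -52.2→-26.1 °C: 37.062 kJ/kg
vaporisation at -26.1 °C: 217 kJ/kg
vapour -26.1→105 °C: 111.43 kJ/kg
Δh = 37.062 + 217 + 111.43 = 365.5 kJ/kg
Q = ṁ·Δh = 434.7 kg/h × 365.5 kJ/kg = 158880 kJ/h
|Q| = 44.134 kW

Q = 44.1 kJ/s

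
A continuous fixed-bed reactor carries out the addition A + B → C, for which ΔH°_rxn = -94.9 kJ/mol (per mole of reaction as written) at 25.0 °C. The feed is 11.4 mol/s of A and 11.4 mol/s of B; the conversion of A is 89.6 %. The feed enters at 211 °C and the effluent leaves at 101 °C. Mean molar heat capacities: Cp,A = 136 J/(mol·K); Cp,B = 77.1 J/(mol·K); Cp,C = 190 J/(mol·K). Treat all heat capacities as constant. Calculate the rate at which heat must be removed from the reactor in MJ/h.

Extent of reaction ξ = 0.896 × 11.4 = 10.214 mol/s
Reaction term: ξ·ΔH°_rxn = 10.214 × -94.9 = -969.35 kJ/s
Sensible, feed 211→25 °C: -451.86 kJ/s
Outlet flows (mol/s): A 1.1856, B 1.1856, C 10.214
Sensible, products 25→101 °C: 166.7 kJ/s
Q = ΔH = -1254.5 kJ/s = -1254.5 kW
Heat removed = 4516.2 MJ/h

Q_out = 4520 MJ/h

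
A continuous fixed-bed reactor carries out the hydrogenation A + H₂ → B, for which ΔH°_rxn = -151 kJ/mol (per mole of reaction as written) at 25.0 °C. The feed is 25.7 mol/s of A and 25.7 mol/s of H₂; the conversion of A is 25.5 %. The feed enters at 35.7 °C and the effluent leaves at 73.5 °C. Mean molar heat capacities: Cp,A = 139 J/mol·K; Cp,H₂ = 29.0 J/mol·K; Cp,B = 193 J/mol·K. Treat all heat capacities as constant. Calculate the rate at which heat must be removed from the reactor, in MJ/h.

Q_out = 2950 MJ/h

Extent of reaction ξ = 0.255 × 25.7 = 6.5535 mol/s
Reaction term: ξ·ΔH°_rxn = 6.5535 × -151 = -989.58 kJ/s
Sensible, feed 35.7→25 °C: -46.198 kJ/s
Outlet flows (mol/s): A 19.146, H₂ 19.146, B 6.5535
Sensible, products 25→73.5 °C: 217.35 kJ/s
Q = ΔH = -818.43 kJ/s = -818.43 kW
Heat removed = 2946.3 MJ/h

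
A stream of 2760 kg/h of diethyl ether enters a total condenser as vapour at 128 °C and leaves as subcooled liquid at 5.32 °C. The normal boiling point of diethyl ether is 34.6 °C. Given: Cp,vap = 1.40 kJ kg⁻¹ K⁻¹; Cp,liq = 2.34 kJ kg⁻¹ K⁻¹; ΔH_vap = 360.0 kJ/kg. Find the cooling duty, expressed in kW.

Q_c = 429 kW

vapour 128→34.6 °C: -130.76 kJ/kg
condensation at 34.6 °C: -360 kJ/kg
liquid 34.6→5.32 °C: -68.515 kJ/kg
Δh = -130.76 + -360 + -68.515 = -559.28 kJ/kg
Q = ṁ·Δh = 2760 kg/h × -559.28 kJ/kg = -1.5436e+06 kJ/h
|Q| = 428.78 kW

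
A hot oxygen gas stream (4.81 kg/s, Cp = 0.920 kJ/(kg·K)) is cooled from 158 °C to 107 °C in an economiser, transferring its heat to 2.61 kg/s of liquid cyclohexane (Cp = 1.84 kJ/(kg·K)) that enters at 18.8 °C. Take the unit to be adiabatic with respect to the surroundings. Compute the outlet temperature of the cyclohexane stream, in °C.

T_c,out = 65.8 °C

Heat released by hot stream: Q = 4.81 × 0.920 × (158 − 107) = 225.69 kJ/s
Energy balance on cold side (adiabatic exchanger): Q = ṁ_c·Cp_c·(T_c,out − T_c,in)
T_c,out = 18.8 + 225.69/(2.61 × 1.84) = 65.794 °C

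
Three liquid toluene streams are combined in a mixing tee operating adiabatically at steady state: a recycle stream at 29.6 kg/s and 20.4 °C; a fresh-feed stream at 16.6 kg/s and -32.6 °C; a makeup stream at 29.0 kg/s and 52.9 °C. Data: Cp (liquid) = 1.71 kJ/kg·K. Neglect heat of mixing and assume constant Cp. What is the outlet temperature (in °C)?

No heat crosses the boundary, so H_out = H_in.
Σ ṁᵢCp,ᵢTᵢ = 29.6×1.71×20.4 + 16.6×1.71×-32.6 + 29.0×1.71×52.9 = 2730.5
Σ ṁᵢCp,ᵢ = 29.6×1.71 + 16.6×1.71 + 29.0×1.71 = 128.59
T_out = 2730.5 / 128.59 = 21.234 °C

T_out = 21.2 °C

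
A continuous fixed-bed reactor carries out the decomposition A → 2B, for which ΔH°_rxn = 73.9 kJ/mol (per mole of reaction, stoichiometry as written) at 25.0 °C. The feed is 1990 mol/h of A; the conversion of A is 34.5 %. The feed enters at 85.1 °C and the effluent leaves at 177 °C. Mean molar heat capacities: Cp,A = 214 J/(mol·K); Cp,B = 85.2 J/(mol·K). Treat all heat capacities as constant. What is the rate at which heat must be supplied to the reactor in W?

Extent of reaction ξ = 0.345 × 1990 = 686.55 mol/h
Reaction term: ξ·ΔH°_rxn = 686.55 × 73.9 = 50736 kJ/h
Sensible, feed 85.1→25 °C: -25594 kJ/h
Outlet flows (mol/h): A 1303.5, B 1373.1
Sensible, products 25→177 °C: 60181 kJ/h
Q = ΔH = 85323 kJ/h = 23.701 kW
Heat supplied = 23701 W

Q_in = 23700 W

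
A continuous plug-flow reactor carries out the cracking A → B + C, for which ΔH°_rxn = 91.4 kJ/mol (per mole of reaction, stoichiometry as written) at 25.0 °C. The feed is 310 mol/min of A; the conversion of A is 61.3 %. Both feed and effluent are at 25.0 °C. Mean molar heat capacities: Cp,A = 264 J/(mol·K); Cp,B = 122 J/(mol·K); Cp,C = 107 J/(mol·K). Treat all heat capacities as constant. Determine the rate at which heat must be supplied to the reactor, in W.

Extent of reaction ξ = 0.613 × 310 = 190.03 mol/min
Reaction term: ξ·ΔH°_rxn = 190.03 × 91.4 = 17369 kJ/min
Q = ΔH = 17369 kJ/min = 289.48 kW
Heat supplied = 289480 W

Q_in = 289000 W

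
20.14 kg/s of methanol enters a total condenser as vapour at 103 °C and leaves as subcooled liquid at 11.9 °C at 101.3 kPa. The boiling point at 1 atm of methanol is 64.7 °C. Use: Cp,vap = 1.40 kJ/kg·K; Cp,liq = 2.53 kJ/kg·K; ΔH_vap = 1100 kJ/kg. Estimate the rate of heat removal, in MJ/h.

vapour 103→64.7 °C: -53.62 kJ/kg
condensation at 64.7 °C: -1100 kJ/kg
liquid 64.7→11.9 °C: -133.58 kJ/kg
Δh = -53.62 + -1100 + -133.58 = -1287.2 kJ/kg
Q = ṁ·Δh = 20.14 kg/s × -1287.2 kJ/kg = -25924 kJ/s
|Q| = 25924 kW = 93327 MJ/h

Q_c = 93300 MJ/h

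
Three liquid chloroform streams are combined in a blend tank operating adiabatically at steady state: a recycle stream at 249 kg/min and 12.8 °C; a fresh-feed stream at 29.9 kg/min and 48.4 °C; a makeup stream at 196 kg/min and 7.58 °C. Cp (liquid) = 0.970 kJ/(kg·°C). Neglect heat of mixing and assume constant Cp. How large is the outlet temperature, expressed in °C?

Adiabatic, steady state ⇒ Σ ṁᵢCp,ᵢ(T_out − Tᵢ) = 0
T_out = Σ ṁᵢCp,ᵢTᵢ / Σ ṁᵢCp,ᵢ
      = 5936.4 / 460.65 = 12.887 °C

T_out = 12.9 °C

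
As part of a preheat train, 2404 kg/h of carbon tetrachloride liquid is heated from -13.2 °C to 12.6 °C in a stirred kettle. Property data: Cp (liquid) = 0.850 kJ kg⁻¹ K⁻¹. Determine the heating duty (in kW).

Q = ṁ·Cp·ΔT = 2404 × 0.850 × (12.6 − -13.2) = 52720 kJ/h
Converting: 52720 / 3600 s = 14.644 kW

Q = 14.6 kW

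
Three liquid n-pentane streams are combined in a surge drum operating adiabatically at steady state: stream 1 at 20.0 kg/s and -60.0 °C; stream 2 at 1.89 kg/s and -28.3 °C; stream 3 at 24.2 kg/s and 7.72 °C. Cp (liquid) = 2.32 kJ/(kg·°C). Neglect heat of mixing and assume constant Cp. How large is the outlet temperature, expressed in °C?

T_out = -23.1 °C

No heat crosses the boundary, so H_out = H_in.
Σ ṁᵢCp,ᵢTᵢ = 20.0×2.32×-60.0 + 1.89×2.32×-28.3 + 24.2×2.32×7.72 = -2474.7
Σ ṁᵢCp,ᵢ = 20.0×2.32 + 1.89×2.32 + 24.2×2.32 = 106.93
T_out = -2474.7 / 106.93 = -23.143 °C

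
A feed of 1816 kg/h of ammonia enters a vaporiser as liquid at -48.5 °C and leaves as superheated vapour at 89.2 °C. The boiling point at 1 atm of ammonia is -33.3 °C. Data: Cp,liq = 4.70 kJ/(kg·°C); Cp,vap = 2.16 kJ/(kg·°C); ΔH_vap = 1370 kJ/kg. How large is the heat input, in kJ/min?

Q = 51600 kJ/min

liquid -48.5→-33.3 °C: 71.44 kJ/kg
vaporisation at -33.3 °C: 1370 kJ/kg
vapour -33.3→89.2 °C: 264.6 kJ/kg
Δh = 71.44 + 1370 + 264.6 = 1706 kJ/kg
Q = ṁ·Δh = 1816 kg/h × 1706 kJ/kg = 3.0982e+06 kJ/h
|Q| = 860.6 kW = 51636 kJ/min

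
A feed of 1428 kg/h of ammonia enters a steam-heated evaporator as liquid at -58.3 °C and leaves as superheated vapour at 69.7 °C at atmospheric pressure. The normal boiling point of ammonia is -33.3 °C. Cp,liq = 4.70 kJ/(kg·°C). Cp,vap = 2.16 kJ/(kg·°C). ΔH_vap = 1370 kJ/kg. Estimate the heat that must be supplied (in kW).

liquid -58.3→-33.3 °C: 117.5 kJ/kg
vaporisation at -33.3 °C: 1370 kJ/kg
vapour -33.3→69.7 °C: 222.48 kJ/kg
Δh = 117.5 + 1370 + 222.48 = 1710 kJ/kg
Q = ṁ·Δh = 1428 kg/h × 1710 kJ/kg = 2.4419e+06 kJ/h
|Q| = 678.29 kW

Q = 678 kW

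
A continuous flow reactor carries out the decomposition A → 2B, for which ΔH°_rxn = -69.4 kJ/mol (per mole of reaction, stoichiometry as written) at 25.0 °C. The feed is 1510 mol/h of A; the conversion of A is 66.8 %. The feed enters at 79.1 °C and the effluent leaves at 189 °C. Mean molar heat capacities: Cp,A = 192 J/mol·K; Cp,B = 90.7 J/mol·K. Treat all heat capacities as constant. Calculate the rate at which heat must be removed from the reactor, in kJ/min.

Q_out = 665 kJ/min

Extent of reaction ξ = 0.668 × 1510 = 1008.7 mol/h
Reaction term: ξ·ΔH°_rxn = 1008.7 × -69.4 = -70002 kJ/h
Sensible, feed 79.1→25 °C: -15685 kJ/h
Outlet flows (mol/h): A 501.32, B 2017.4
Sensible, products 25→189 °C: 45793 kJ/h
Q = ΔH = -39894 kJ/h = -11.082 kW
Heat removed = 664.89 kJ/min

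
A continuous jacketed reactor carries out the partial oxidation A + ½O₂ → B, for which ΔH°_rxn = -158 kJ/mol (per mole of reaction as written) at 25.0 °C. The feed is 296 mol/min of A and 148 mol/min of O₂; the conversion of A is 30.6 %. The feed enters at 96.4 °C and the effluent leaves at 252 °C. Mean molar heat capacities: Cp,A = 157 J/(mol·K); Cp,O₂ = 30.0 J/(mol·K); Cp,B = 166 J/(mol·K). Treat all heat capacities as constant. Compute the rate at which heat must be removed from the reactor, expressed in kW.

Q_out = 109 kW

Extent of reaction ξ = 0.306 × 296 = 90.576 mol/min
Reaction term: ξ·ΔH°_rxn = 90.576 × -158 = -14311 kJ/min
Sensible, feed 96.4→25 °C: -3635.1 kJ/min
Outlet flows (mol/min): A 205.42, O₂ 102.71, B 90.576
Sensible, products 25→252 °C: 11434 kJ/min
Q = ΔH = -6512.5 kJ/min = -108.54 kW
Heat removed = 108.54 kW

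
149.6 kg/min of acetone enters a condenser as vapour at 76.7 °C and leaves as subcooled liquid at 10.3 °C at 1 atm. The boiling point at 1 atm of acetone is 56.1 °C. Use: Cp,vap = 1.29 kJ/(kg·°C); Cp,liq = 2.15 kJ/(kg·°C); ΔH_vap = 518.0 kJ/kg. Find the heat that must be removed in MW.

Q_c = 1.60 MW

vapour 76.7→56.1 °C: -26.574 kJ/kg
condensation at 56.1 °C: -518 kJ/kg
liquid 56.1→10.3 °C: -98.47 kJ/kg
Δh = -26.574 + -518 + -98.47 = -643.04 kJ/kg
Q = ṁ·Δh = 149.6 kg/min × -643.04 kJ/kg = -96199 kJ/min
|Q| = 1603.3 kW = 1.6033 MW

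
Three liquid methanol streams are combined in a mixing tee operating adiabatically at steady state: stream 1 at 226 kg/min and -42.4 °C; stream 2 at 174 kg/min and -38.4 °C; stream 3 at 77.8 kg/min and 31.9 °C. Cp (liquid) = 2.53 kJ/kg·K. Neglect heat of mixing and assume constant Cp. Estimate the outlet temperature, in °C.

Adiabatic, steady state ⇒ Σ ṁᵢCp,ᵢ(T_out − Tᵢ) = 0
Σ ṁᵢCp,ᵢTᵢ = 226×2.53×-42.4 + 174×2.53×-38.4 + 77.8×2.53×31.9 = -34869
Σ ṁᵢCp,ᵢ = 226×2.53 + 174×2.53 + 77.8×2.53 = 1208.8
T_out = -34869 / 1208.8 = -28.845 °C

T_out = -28.8 °C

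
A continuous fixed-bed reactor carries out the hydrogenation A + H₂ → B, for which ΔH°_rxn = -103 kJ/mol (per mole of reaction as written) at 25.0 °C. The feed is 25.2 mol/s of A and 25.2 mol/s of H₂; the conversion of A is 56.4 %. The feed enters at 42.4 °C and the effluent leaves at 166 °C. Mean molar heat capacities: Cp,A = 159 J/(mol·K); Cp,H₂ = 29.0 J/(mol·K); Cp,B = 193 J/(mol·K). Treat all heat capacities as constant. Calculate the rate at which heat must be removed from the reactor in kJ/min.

Q_out = 52100 kJ/min

Extent of reaction ξ = 0.564 × 25.2 = 14.213 mol/s
Reaction term: ξ·ΔH°_rxn = 14.213 × -103 = -1463.9 kJ/s
Sensible, feed 42.4→25 °C: -82.434 kJ/s
Outlet flows (mol/s): A 10.987, H₂ 10.987, B 14.213
Sensible, products 25→166 °C: 678.02 kJ/s
Q = ΔH = -868.33 kJ/s = -868.33 kW
Heat removed = 52100 kJ/min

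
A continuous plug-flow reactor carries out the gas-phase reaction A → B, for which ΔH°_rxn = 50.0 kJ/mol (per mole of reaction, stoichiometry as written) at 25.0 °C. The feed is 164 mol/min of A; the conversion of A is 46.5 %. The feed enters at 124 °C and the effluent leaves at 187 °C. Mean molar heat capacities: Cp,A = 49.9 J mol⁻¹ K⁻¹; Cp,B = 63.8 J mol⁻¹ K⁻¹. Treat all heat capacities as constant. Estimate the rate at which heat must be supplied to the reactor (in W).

Extent of reaction ξ = 0.465 × 164 = 76.26 mol/min
Reaction term: ξ·ΔH°_rxn = 76.26 × 50.0 = 3813 kJ/min
Sensible, feed 124→25 °C: -810.18 kJ/min
Outlet flows (mol/min): A 87.74, B 76.26
Sensible, products 25→187 °C: 1497.5 kJ/min
Q = ΔH = 4500.3 kJ/min = 75.005 kW
Heat supplied = 75005 W

Q_in = 75000 W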